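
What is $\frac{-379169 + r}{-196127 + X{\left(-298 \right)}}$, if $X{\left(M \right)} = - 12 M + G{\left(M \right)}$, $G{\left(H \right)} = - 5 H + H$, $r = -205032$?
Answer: $\frac{584201}{191359} \approx 3.0529$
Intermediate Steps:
$G{\left(H \right)} = - 4 H$
$X{\left(M \right)} = - 16 M$ ($X{\left(M \right)} = - 12 M - 4 M = - 16 M$)
$\frac{-379169 + r}{-196127 + X{\left(-298 \right)}} = \frac{-379169 - 205032}{-196127 - -4768} = - \frac{584201}{-196127 + 4768} = - \frac{584201}{-191359} = \left(-584201\right) \left(- \frac{1}{191359}\right) = \frac{584201}{191359}$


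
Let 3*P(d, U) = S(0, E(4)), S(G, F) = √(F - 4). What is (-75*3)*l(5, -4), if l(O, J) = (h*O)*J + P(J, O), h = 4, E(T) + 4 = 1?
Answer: 18000 - 75*I*√7 ≈ 18000.0 - 198.43*I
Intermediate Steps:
E(T) = -3 (E(T) = -4 + 1 = -3)
S(G, F) = √(-4 + F)
P(d, U) = I*√7/3 (P(d, U) = √(-4 - 3)/3 = √(-7)/3 = (I*√7)/3 = I*√7/3)
l(O, J) = 4*J*O + I*√7/3 (l(O, J) = (4*O)*J + I*√7/3 = 4*J*O + I*√7/3)
(-75*3)*l(5, -4) = (-75*3)*(4*(-4)*5 + I*√7/3) = (-25*9)*(-80 + I*√7/3) = -225*(-80 + I*√7/3) = 18000 - 75*I*√7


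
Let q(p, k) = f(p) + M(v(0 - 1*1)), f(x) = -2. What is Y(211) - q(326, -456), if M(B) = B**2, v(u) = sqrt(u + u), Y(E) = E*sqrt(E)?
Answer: 4 + 211*sqrt(211) ≈ 3069.0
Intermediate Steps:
Y(E) = E**(3/2)
v(u) = sqrt(2)*sqrt(u) (v(u) = sqrt(2*u) = sqrt(2)*sqrt(u))
q(p, k) = -4 (q(p, k) = -2 + (sqrt(2)*sqrt(0 - 1*1))**2 = -2 + (sqrt(2)*sqrt(0 - 1))**2 = -2 + (sqrt(2)*sqrt(-1))**2 = -2 + (sqrt(2)*I)**2 = -2 + (I*sqrt(2))**2 = -2 - 2 = -4)
Y(211) - q(326, -456) = 211**(3/2) - 1*(-4) = 211*sqrt(211) + 4 = 4 + 211*sqrt(211)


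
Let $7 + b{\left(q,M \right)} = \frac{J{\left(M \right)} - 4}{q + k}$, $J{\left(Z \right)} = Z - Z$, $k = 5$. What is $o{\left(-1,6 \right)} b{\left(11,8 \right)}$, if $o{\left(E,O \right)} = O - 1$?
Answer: $- \frac{145}{4} \approx -36.25$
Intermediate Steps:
$o{\left(E,O \right)} = -1 + O$ ($o{\left(E,O \right)} = O - 1 = -1 + O$)
$J{\left(Z \right)} = 0$
$b{\left(q,M \right)} = -7 - \frac{4}{5 + q}$ ($b{\left(q,M \right)} = -7 + \frac{0 - 4}{q + 5} = -7 - \frac{4}{5 + q}$)
$o{\left(-1,6 \right)} b{\left(11,8 \right)} = \left(-1 + 6\right) \frac{-39 - 77}{5 + 11} = 5 \frac{-39 - 77}{16} = 5 \cdot \frac{1}{16} \left(-116\right) = 5 \left(- \frac{29}{4}\right) = - \frac{145}{4}$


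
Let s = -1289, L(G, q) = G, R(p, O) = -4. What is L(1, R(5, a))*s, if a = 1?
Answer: -1289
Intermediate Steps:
L(1, R(5, a))*s = 1*(-1289) = -1289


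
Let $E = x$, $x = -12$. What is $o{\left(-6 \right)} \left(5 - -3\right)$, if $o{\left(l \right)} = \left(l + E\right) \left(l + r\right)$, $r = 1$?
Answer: $720$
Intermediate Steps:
$E = -12$
$o{\left(l \right)} = \left(1 + l\right) \left(-12 + l\right)$ ($o{\left(l \right)} = \left(l - 12\right) \left(l + 1\right) = \left(-12 + l\right) \left(1 + l\right) = \left(1 + l\right) \left(-12 + l\right)$)
$o{\left(-6 \right)} \left(5 - -3\right) = \left(-12 + \left(-6\right)^{2} - -66\right) \left(5 - -3\right) = \left(-12 + 36 + 66\right) \left(5 + 3\right) = 90 \cdot 8 = 720$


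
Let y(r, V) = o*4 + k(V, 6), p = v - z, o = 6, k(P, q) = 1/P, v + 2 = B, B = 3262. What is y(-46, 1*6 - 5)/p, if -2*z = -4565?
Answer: 10/391 ≈ 0.025575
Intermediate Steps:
z = 4565/2 (z = -½*(-4565) = 4565/2 ≈ 2282.5)
v = 3260 (v = -2 + 3262 = 3260)
p = 1955/2 (p = 3260 - 1*4565/2 = 3260 - 4565/2 = 1955/2 ≈ 977.50)
y(r, V) = 24 + 1/V (y(r, V) = 6*4 + 1/V = 24 + 1/V)
y(-46, 1*6 - 5)/p = (24 + 1/(1*6 - 5))/(1955/2) = (24 + 1/(6 - 5))*(2/1955) = (24 + 1/1)*(2/1955) = (24 + 1)*(2/1955) = 25*(2/1955) = 10/391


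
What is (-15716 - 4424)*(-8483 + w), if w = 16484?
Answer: -161140140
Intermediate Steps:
(-15716 - 4424)*(-8483 + w) = (-15716 - 4424)*(-8483 + 16484) = -20140*8001 = -161140140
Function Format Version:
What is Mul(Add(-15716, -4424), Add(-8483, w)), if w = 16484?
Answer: -161140140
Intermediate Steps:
Mul(Add(-15716, -4424), Add(-8483, w)) = Mul(Add(-15716, -4424), Add(-8483, 16484)) = Mul(-20140, 8001) = -161140140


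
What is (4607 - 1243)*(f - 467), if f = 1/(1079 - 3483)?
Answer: -944164629/601 ≈ -1.5710e+6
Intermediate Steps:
f = -1/2404 (f = 1/(-2404) = -1/2404 ≈ -0.00041597)
(4607 - 1243)*(f - 467) = (4607 - 1243)*(-1/2404 - 467) = 3364*(-1122669/2404) = -944164629/601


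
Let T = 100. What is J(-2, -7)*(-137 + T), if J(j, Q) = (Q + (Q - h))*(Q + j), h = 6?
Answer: -6660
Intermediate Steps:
J(j, Q) = (-6 + 2*Q)*(Q + j) (J(j, Q) = (Q + (Q - 1*6))*(Q + j) = (Q + (Q - 6))*(Q + j) = (Q + (-6 + Q))*(Q + j) = (-6 + 2*Q)*(Q + j))
J(-2, -7)*(-137 + T) = (-6*(-7) - 6*(-2) + 2*(-7)**2 + 2*(-7)*(-2))*(-137 + 100) = (42 + 12 + 2*49 + 28)*(-37) = (42 + 12 + 98 + 28)*(-37) = 180*(-37) = -6660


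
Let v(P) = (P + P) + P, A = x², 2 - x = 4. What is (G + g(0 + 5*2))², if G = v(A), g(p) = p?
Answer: 484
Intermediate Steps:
x = -2 (x = 2 - 1*4 = 2 - 4 = -2)
A = 4 (A = (-2)² = 4)
v(P) = 3*P (v(P) = 2*P + P = 3*P)
G = 12 (G = 3*4 = 12)
(G + g(0 + 5*2))² = (12 + (0 + 5*2))² = (12 + (0 + 10))² = (12 + 10)² = 22² = 484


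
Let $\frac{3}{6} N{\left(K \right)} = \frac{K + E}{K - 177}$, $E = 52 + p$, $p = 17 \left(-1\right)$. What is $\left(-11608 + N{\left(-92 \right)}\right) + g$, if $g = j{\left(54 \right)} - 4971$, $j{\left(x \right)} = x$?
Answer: $- \frac{4445111}{269} \approx -16525.0$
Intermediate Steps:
$p = -17$
$E = 35$ ($E = 52 - 17 = 35$)
$g = -4917$ ($g = 54 - 4971 = -4917$)
$N{\left(K \right)} = \frac{2 \left(35 + K\right)}{-177 + K}$ ($N{\left(K \right)} = 2 \frac{K + 35}{K - 177} = 2 \frac{35 + K}{-177 + K} = \frac{2 \left(35 + K\right)}{-177 + K}$)
$\left(-11608 + N{\left(-92 \right)}\right) + g = \left(-11608 + \frac{2 \left(35 - 92\right)}{-177 - 92}\right) - 4917 = \left(-11608 + 2 \frac{1}{-269} \left(-57\right)\right) - 4917 = \left(-11608 + 2 \left(- \frac{1}{269}\right) \left(-57\right)\right) - 4917 = \left(-11608 + \frac{114}{269}\right) - 4917 = - \frac{3122438}{269} - 4917 = - \frac{4445111}{269}$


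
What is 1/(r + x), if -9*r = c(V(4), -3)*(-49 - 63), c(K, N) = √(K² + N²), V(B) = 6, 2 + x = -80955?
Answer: -728613/58986259921 - 336*√5/58986259921 ≈ -1.2365e-5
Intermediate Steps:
x = -80957 (x = -2 - 80955 = -80957)
r = 112*√5/3 (r = -√(6² + (-3)²)*(-49 - 63)/9 = -√(36 + 9)*(-112)/9 = -√45*(-112)/9 = -3*√5*(-112)/9 = -(-112)*√5/3 = 112*√5/3 ≈ 83.480)
1/(r + x) = 1/(112*√5/3 - 80957) = 1/(-80957 + 112*√5/3)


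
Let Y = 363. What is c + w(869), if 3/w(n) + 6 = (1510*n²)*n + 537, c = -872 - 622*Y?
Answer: -224598747046579615/990914713121 ≈ -2.2666e+5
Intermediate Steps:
c = -226658 (c = -872 - 622*363 = -872 - 225786 = -226658)
w(n) = 3/(531 + 1510*n³) (w(n) = 3/(-6 + ((1510*n²)*n + 537)) = 3/(-6 + (1510*n³ + 537)) = 3/(-6 + (537 + 1510*n³)) = 3/(531 + 1510*n³))
c + w(869) = -226658 + 3/(531 + 1510*869³) = -226658 + 3/(531 + 1510*656234909) = -226658 + 3/(531 + 990914712590) = -226658 + 3/990914713121 = -224598747046579615/990914713121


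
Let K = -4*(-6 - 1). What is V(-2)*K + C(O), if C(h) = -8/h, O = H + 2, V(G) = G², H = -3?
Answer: 120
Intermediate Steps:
K = 28 (K = -4*(-7) = 28)
O = -1 (O = -3 + 2 = -1)
V(-2)*K + C(O) = (-2)²*28 - 8/(-1) = 4*28 - 8*(-1) = 112 + 8 = 120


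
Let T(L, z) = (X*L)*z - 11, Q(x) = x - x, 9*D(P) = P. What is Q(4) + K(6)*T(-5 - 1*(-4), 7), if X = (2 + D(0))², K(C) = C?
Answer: -234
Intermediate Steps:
D(P) = P/9
X = 4 (X = (2 + (⅑)*0)² = (2 + 0)² = 2² = 4)
Q(x) = 0
T(L, z) = -11 + 4*L*z (T(L, z) = (4*L)*z - 11 = 4*L*z - 11 = -11 + 4*L*z)
Q(4) + K(6)*T(-5 - 1*(-4), 7) = 0 + 6*(-11 + 4*(-5 - 1*(-4))*7) = 0 + 6*(-11 + 4*(-5 + 4)*7) = 0 + 6*(-11 + 4*(-1)*7) = 0 + 6*(-11 - 28) = 0 + 6*(-39) = 0 - 234 = -234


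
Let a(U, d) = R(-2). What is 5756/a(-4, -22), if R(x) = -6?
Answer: -2878/3 ≈ -959.33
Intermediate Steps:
a(U, d) = -6
5756/a(-4, -22) = 5756/(-6) = 5756*(-⅙) = -2878/3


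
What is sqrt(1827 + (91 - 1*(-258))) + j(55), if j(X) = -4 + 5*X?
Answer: 271 + 8*sqrt(34) ≈ 317.65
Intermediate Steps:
sqrt(1827 + (91 - 1*(-258))) + j(55) = sqrt(1827 + (91 - 1*(-258))) + (-4 + 5*55) = sqrt(1827 + (91 + 258)) + (-4 + 275) = sqrt(1827 + 349) + 271 = sqrt(2176) + 271 = 8*sqrt(34) + 271 = 271 + 8*sqrt(34)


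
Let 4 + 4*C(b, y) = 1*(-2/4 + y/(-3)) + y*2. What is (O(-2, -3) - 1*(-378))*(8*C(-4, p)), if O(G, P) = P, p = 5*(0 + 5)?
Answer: 27875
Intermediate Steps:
p = 25 (p = 5*5 = 25)
C(b, y) = -9/8 + 5*y/12 (C(b, y) = -1 + (1*(-2/4 + y/(-3)) + y*2)/4 = -1 + (1*(-2*1/4 + y*(-1/3)) + 2*y)/4 = -1 + (1*(-1/2 - y/3) + 2*y)/4 = -1 + ((-1/2 - y/3) + 2*y)/4 = -1 + (-1/2 + 5*y/3)/4 = -1 + (-1/8 + 5*y/12) = -9/8 + 5*y/12)
(O(-2, -3) - 1*(-378))*(8*C(-4, p)) = (-3 - 1*(-378))*(8*(-9/8 + (5/12)*25)) = (-3 + 378)*(8*(-9/8 + 125/12)) = 375*(8*(223/24)) = 375*(223/3) = 27875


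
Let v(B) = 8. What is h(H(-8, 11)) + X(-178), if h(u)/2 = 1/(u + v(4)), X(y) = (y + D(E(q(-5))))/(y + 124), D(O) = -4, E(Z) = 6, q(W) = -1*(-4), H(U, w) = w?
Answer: 1783/513 ≈ 3.4756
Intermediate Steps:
q(W) = 4
X(y) = (-4 + y)/(124 + y) (X(y) = (y - 4)/(y + 124) = (-4 + y)/(124 + y))
h(u) = 2/(8 + u) (h(u) = 2/(u + 8) = 2/(8 + u))
h(H(-8, 11)) + X(-178) = 2/(8 + 11) + (-4 - 178)/(124 - 178) = 2/19 - 182/(-54) = 2*(1/19) - 1/54*(-182) = 2/19 + 91/27 = 1783/513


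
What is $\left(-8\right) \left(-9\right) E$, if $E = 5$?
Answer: $360$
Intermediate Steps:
$\left(-8\right) \left(-9\right) E = \left(-8\right) \left(-9\right) 5 = 72 \cdot 5 = 360$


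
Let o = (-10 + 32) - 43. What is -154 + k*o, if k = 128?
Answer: -2842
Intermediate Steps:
o = -21 (o = 22 - 43 = -21)
-154 + k*o = -154 + 128*(-21) = -154 - 2688 = -2842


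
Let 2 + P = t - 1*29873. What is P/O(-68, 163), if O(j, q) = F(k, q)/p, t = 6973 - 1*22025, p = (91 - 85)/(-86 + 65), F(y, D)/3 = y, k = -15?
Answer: -89854/315 ≈ -285.25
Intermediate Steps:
F(y, D) = 3*y
p = -2/7 (p = 6/(-21) = 6*(-1/21) = -2/7 ≈ -0.28571)
t = -15052 (t = 6973 - 22025 = -15052)
O(j, q) = 315/2 (O(j, q) = (3*(-15))/(-2/7) = -45*(-7/2) = 315/2)
P = -44927 (P = -2 + (-15052 - 1*29873) = -2 + (-15052 - 29873) = -2 - 44925 = -44927)
P/O(-68, 163) = -44927/315/2 = -44927*2/315 = -89854/315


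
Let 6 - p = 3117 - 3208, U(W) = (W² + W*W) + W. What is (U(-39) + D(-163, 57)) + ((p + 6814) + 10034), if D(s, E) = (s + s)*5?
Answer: 18318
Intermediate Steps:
U(W) = W + 2*W² (U(W) = (W² + W²) + W = 2*W² + W = W + 2*W²)
D(s, E) = 10*s (D(s, E) = (2*s)*5 = 10*s)
p = 97 (p = 6 - (3117 - 3208) = 6 - 1*(-91) = 6 + 91 = 97)
(U(-39) + D(-163, 57)) + ((p + 6814) + 10034) = (-39*(1 + 2*(-39)) + 10*(-163)) + ((97 + 6814) + 10034) = (-39*(1 - 78) - 1630) + (6911 + 10034) = (-39*(-77) - 1630) + 16945 = (3003 - 1630) + 16945 = 1373 + 16945 = 18318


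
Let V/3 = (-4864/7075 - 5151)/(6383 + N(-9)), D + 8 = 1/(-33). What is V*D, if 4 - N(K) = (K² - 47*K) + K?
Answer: 1931754017/91708980 ≈ 21.064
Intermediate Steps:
N(K) = 4 - K² + 46*K (N(K) = 4 - ((K² - 47*K) + K) = 4 - (K² - 46*K) = 4 + (-K² + 46*K) = 4 - K² + 46*K)
D = -265/33 (D = -8 + 1/(-33) = -8 - 1/33 = -265/33 ≈ -8.0303)
V = -36448189/13895300 (V = 3*((-4864/7075 - 5151)/(6383 + (4 - 1*(-9)² + 46*(-9)))) = 3*((-4864*1/7075 - 5151)/(6383 + (4 - 1*81 - 414))) = 3*((-4864/7075 - 5151)/(6383 + (4 - 81 - 414))) = 3*(-36448189/(7075*(6383 - 491))) = 3*(-36448189/7075/5892) = 3*(-36448189/7075*1/5892) = 3*(-36448189/41685900) = -36448189/13895300 ≈ -2.6231)
V*D = -36448189/13895300*(-265/33) = 1931754017/91708980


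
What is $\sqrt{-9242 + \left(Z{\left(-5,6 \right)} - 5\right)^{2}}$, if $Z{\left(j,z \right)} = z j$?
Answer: $i \sqrt{8017} \approx 89.538 i$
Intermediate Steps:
$Z{\left(j,z \right)} = j z$
$\sqrt{-9242 + \left(Z{\left(-5,6 \right)} - 5\right)^{2}} = \sqrt{-9242 + \left(\left(-5\right) 6 - 5\right)^{2}} = \sqrt{-9242 + \left(-30 - 5\right)^{2}} = \sqrt{-9242 + \left(-35\right)^{2}} = \sqrt{-9242 + 1225} = \sqrt{-8017} = i \sqrt{8017}$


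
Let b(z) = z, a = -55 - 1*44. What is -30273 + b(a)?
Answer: -30372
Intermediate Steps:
a = -99 (a = -55 - 44 = -99)
-30273 + b(a) = -30273 - 99 = -30372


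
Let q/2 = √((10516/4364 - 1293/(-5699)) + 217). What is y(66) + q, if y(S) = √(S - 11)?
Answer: √55 + 6*√943428547211287/6217609 ≈ 37.056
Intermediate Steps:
y(S) = √(-11 + S)
q = 6*√943428547211287/6217609 (q = 2*√((10516/4364 - 1293/(-5699)) + 217) = 2*√((10516*(1/4364) - 1293*(-1/5699)) + 217) = 2*√((2629/1091 + 1293/5699) + 217) = 2*√(16393334/6217609 + 217) = 2*√(1365614487/6217609) = 2*(3*√943428547211287/6217609) = 6*√943428547211287/6217609 ≈ 29.640)
y(66) + q = √(-11 + 66) + 6*√943428547211287/6217609 = √55 + 6*√943428547211287/6217609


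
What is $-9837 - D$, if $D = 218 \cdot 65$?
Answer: $-24007$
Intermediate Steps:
$D = 14170$
$-9837 - D = -9837 - 14170 = -24007$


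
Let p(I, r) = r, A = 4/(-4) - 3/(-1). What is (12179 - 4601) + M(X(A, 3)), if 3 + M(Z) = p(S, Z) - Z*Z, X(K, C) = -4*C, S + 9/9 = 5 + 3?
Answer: 7419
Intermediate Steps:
S = 7 (S = -1 + (5 + 3) = -1 + 8 = 7)
A = 2 (A = 4*(-¼) - 3*(-1) = -1 + 3 = 2)
M(Z) = -3 + Z - Z² (M(Z) = -3 + (Z - Z*Z) = -3 + (Z - Z²) = -3 + Z - Z²)
(12179 - 4601) + M(X(A, 3)) = (12179 - 4601) + (-3 - 4*3 - (-4*3)²) = 7578 + (-3 - 12 - 1*(-12)²) = 7578 + (-3 - 12 - 1*144) = 7578 + (-3 - 12 - 144) = 7578 - 159 = 7419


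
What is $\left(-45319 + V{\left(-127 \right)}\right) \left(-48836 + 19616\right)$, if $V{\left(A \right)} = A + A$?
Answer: $1331643060$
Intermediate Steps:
$V{\left(A \right)} = 2 A$
$\left(-45319 + V{\left(-127 \right)}\right) \left(-48836 + 19616\right) = \left(-45319 + 2 \left(-127\right)\right) \left(-48836 + 19616\right) = \left(-45319 - 254\right) \left(-29220\right) = \left(-45573\right) \left(-29220\right) = 1331643060$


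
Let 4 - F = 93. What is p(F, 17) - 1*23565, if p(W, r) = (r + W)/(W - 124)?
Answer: -1673091/71 ≈ -23565.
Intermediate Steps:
F = -89 (F = 4 - 1*93 = 4 - 93 = -89)
p(W, r) = (W + r)/(-124 + W)
p(F, 17) - 1*23565 = (-89 + 17)/(-124 - 89) - 1*23565 = -72/(-213) - 23565 = -1/213*(-72) - 23565 = 24/71 - 23565 = -1673091/71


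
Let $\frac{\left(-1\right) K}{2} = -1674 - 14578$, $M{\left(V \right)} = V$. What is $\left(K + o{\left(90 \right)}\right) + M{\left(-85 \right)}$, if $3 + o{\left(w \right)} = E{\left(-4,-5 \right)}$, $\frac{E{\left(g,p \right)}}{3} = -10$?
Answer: $32386$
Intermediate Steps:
$E{\left(g,p \right)} = -30$ ($E{\left(g,p \right)} = 3 \left(-10\right) = -30$)
$K = 32504$ ($K = - 2 \left(-1674 - 14578\right) = \left(-2\right) \left(-16252\right) = 32504$)
$o{\left(w \right)} = -33$ ($o{\left(w \right)} = -3 - 30 = -33$)
$\left(K + o{\left(90 \right)}\right) + M{\left(-85 \right)} = \left(32504 - 33\right) - 85 = 32471 - 85 = 32386$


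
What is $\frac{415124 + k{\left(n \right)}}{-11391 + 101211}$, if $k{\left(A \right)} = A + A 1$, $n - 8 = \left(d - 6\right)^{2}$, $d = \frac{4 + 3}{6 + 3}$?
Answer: $\frac{16815379}{3637710} \approx 4.6225$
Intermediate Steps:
$d = \frac{7}{9} \approx 0.77778$
$n = \frac{2857}{81}$ ($n = 8 + \left(\frac{7}{9} - 6\right)^{2} = 8 + \left(- \frac{47}{9}\right)^{2} = 8 + \frac{2209}{81} = \frac{2857}{81} \approx 35.272$)
$k{\left(A \right)} = 2 A$ ($k{\left(A \right)} = A + A = 2 A$)
$\frac{415124 + k{\left(n \right)}}{-11391 + 101211} = \frac{415124 + 2 \cdot \frac{2857}{81}}{-11391 + 101211} = \frac{415124 + \frac{5714}{81}}{89820} = \frac{33630758}{81} \cdot \frac{1}{89820} = \frac{16815379}{3637710}$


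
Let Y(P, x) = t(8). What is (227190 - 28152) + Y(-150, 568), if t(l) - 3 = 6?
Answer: 199047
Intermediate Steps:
t(l) = 9 (t(l) = 3 + 6 = 9)
Y(P, x) = 9
(227190 - 28152) + Y(-150, 568) = (227190 - 28152) + 9 = 199038 + 9 = 199047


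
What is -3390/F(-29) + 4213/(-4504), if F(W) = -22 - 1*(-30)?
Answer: -1912783/4504 ≈ -424.69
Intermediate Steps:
F(W) = 8 (F(W) = -22 + 30 = 8)
-3390/F(-29) + 4213/(-4504) = -3390/8 + 4213/(-4504) = -3390*1/8 + 4213*(-1/4504) = -1695/4 - 4213/4504 = -1912783/4504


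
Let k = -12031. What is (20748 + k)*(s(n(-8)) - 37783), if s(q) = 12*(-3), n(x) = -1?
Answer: -329668223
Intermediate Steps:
s(q) = -36
(20748 + k)*(s(n(-8)) - 37783) = (20748 - 12031)*(-36 - 37783) = 8717*(-37819) = -329668223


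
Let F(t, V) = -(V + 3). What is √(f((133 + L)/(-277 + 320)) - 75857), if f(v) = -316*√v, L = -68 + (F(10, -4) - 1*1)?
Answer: √(-140259593 - 13588*√2795)/43 ≈ 276.13*I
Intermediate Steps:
F(t, V) = -3 - V (F(t, V) = -(3 + V) = -3 - V)
L = -68 (L = -68 + ((-3 - 1*(-4)) - 1*1) = -68 + ((-3 + 4) - 1) = -68 + (1 - 1) = -68 + 0 = -68)
√(f((133 + L)/(-277 + 320)) - 75857) = √(-316*√(133 - 68)/√(-277 + 320) - 75857) = √(-316*√2795/43 - 75857) = √(-75857 - 316*√2795/43)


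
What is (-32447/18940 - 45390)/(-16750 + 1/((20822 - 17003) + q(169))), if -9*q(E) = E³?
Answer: 2060075115083293/760188496740230 ≈ 2.7100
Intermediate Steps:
q(E) = -E³/9
(-32447/18940 - 45390)/(-16750 + 1/((20822 - 17003) + q(169))) = (-32447/18940 - 45390)/(-16750 + 1/((20822 - 17003) - ⅑*169³)) = (-32447*1/18940 - 45390)/(-16750 + 1/(3819 - ⅑*4826809)) = (-32447/18940 - 45390)/(-16750 + 1/(3819 - 4826809/9)) = -859719047/(18940*(-16750 + 1/(-4792438/9))) = -859719047/(18940*(-16750 - 9/4792438)) = -859719047/(18940*(-80273336509/4792438)) = -859719047/18940*(-4792438/80273336509) = 2060075115083293/760188496740230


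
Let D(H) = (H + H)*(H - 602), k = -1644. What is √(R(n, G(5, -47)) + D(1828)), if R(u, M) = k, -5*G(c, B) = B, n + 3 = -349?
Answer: 2*√1120153 ≈ 2116.7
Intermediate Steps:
n = -352 (n = -3 - 349 = -352)
G(c, B) = -B/5
R(u, M) = -1644
D(H) = 2*H*(-602 + H) (D(H) = (2*H)*(-602 + H) = 2*H*(-602 + H))
√(R(n, G(5, -47)) + D(1828)) = √(-1644 + 2*1828*(-602 + 1828)) = √(-1644 + 2*1828*1226) = √(-1644 + 4482256) = √4480612 = 2*√1120153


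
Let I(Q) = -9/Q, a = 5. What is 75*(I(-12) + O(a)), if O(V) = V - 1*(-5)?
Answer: 3225/4 ≈ 806.25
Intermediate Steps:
O(V) = 5 + V (O(V) = V + 5 = 5 + V)
75*(I(-12) + O(a)) = 75*(-9/(-12) + (5 + 5)) = 75*(-9*(-1/12) + 10) = 75*(3/4 + 10) = 75*(43/4) = 3225/4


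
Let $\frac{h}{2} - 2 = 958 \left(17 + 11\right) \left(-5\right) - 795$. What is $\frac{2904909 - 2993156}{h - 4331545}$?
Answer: $\frac{88247}{4601371} \approx 0.019178$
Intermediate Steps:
$h = -269826$ ($h = 4 + 2 \left(958 \left(17 + 11\right) \left(-5\right) - 795\right) = 4 + 2 \left(958 \cdot 28 \left(-5\right) - 795\right) = 4 + 2 \left(958 \left(-140\right) - 795\right) = 4 + 2 \left(-134120 - 795\right) = 4 + 2 \left(-134915\right) = 4 - 269830 = -269826$)
$\frac{2904909 - 2993156}{h - 4331545} = \frac{2904909 - 2993156}{-269826 - 4331545} = - \frac{88247}{-4601371} = \left(-88247\right) \left(- \frac{1}{4601371}\right) = \frac{88247}{4601371}$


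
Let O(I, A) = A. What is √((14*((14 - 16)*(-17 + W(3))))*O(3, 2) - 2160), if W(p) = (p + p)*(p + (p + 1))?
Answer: 2*I*√890 ≈ 59.666*I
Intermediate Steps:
W(p) = 2*p*(1 + 2*p) (W(p) = (2*p)*(p + (1 + p)) = (2*p)*(1 + 2*p) = 2*p*(1 + 2*p))
√((14*((14 - 16)*(-17 + W(3))))*O(3, 2) - 2160) = √((14*((14 - 16)*(-17 + 2*3*(1 + 2*3))))*2 - 2160) = √((14*(-2*(-17 + 2*3*(1 + 6))))*2 - 2160) = √((14*(-2*(-17 + 2*3*7)))*2 - 2160) = √((14*(-2*(-17 + 42)))*2 - 2160) = √((14*(-2*25))*2 - 2160) = √((14*(-50))*2 - 2160) = √(-700*2 - 2160) = √(-1400 - 2160) = √(-3560) = 2*I*√890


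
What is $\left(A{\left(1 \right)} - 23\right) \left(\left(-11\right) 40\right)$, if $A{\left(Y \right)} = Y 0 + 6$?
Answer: $7480$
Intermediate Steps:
$A{\left(Y \right)} = 6$ ($A{\left(Y \right)} = 0 + 6 = 6$)
$\left(A{\left(1 \right)} - 23\right) \left(\left(-11\right) 40\right) = \left(6 - 23\right) \left(\left(-11\right) 40\right) = \left(-17\right) \left(-440\right) = 7480$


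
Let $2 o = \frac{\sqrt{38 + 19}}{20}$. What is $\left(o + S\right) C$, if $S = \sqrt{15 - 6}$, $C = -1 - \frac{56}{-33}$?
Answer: $\frac{23}{11} + \frac{23 \sqrt{57}}{1320} \approx 2.2225$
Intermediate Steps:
$o = \frac{\sqrt{57}}{40}$ ($o = \frac{\sqrt{38 + 19} \cdot \frac{1}{20}}{2} = \frac{\sqrt{57} \cdot \frac{1}{20}}{2} = \frac{\frac{1}{20} \sqrt{57}}{2} = \frac{\sqrt{57}}{40} \approx 0.18875$)
$C = \frac{23}{33}$ ($C = -1 - 56 \left(- \frac{1}{33}\right) = -1 - - \frac{56}{33} = -1 + \frac{56}{33} = \frac{23}{33} \approx 0.69697$)
$S = 3$ ($S = \sqrt{9} = 3$)
$\left(o + S\right) C = \left(\frac{\sqrt{57}}{40} + 3\right) \frac{23}{33} = \left(3 + \frac{\sqrt{57}}{40}\right) \frac{23}{33} = \frac{23}{11} + \frac{23 \sqrt{57}}{1320}$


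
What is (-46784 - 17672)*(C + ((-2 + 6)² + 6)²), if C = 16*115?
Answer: -149795744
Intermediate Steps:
C = 1840
(-46784 - 17672)*(C + ((-2 + 6)² + 6)²) = (-46784 - 17672)*(1840 + ((-2 + 6)² + 6)²) = -64456*(1840 + (4² + 6)²) = -64456*(1840 + (16 + 6)²) = -64456*(1840 + 22²) = -64456*(1840 + 484) = -64456*2324 = -149795744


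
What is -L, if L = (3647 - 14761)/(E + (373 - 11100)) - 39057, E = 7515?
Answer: 62719985/1606 ≈ 39054.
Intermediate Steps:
L = -62719985/1606 (L = (3647 - 14761)/(7515 + (373 - 11100)) - 39057 = -11114/(7515 - 10727) - 39057 = -11114/(-3212) - 39057 = -11114*(-1/3212) - 39057 = 5557/1606 - 39057 = -62719985/1606 ≈ -39054.)
-L = -1*(-62719985/1606) = 62719985/1606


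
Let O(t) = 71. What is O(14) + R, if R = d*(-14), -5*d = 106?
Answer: 1839/5 ≈ 367.80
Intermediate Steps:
d = -106/5 (d = -1/5*106 = -106/5 ≈ -21.200)
R = 1484/5 (R = -106/5*(-14) = 1484/5 ≈ 296.80)
O(14) + R = 71 + 1484/5 = 1839/5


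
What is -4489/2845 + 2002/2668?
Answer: -3140481/3795230 ≈ -0.82748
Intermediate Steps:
-4489/2845 + 2002/2668 = -4489*1/2845 + 2002*(1/2668) = -4489/2845 + 1001/1334 = -3140481/3795230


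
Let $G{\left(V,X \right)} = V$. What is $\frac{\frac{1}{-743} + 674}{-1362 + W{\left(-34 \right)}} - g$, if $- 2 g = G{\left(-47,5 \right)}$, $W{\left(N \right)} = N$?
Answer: $- \frac{24875639}{1037228} \approx -23.983$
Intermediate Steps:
$g = \frac{47}{2}$ ($g = \left(- \frac{1}{2}\right) \left(-47\right) = \frac{47}{2} \approx 23.5$)
$\frac{\frac{1}{-743} + 674}{-1362 + W{\left(-34 \right)}} - g = \frac{\frac{1}{-743} + 674}{-1362 - 34} - \frac{47}{2} = \frac{- \frac{1}{743} + 674}{-1396} - \frac{47}{2} = \frac{500781}{743} \left(- \frac{1}{1396}\right) - \frac{47}{2} = - \frac{500781}{1037228} - \frac{47}{2} = - \frac{24875639}{1037228}$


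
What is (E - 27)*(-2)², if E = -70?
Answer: -388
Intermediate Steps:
(E - 27)*(-2)² = (-70 - 27)*(-2)² = -97*4 = -388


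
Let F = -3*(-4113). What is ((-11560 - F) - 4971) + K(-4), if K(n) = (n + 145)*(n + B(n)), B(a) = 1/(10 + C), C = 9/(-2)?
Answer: -323492/11 ≈ -29408.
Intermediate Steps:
C = -9/2 (C = 9*(-½) = -9/2 ≈ -4.5000)
F = 12339
B(a) = 2/11 (B(a) = 1/(10 - 9/2) = 1/(11/2) = 2/11)
K(n) = (145 + n)*(2/11 + n) (K(n) = (n + 145)*(n + 2/11) = (145 + n)*(2/11 + n))
((-11560 - F) - 4971) + K(-4) = ((-11560 - 1*12339) - 4971) + (290/11 + (-4)² + (1597/11)*(-4)) = ((-11560 - 12339) - 4971) + (290/11 + 16 - 6388/11) = (-23899 - 4971) - 5922/11 = -28870 - 5922/11 = -323492/11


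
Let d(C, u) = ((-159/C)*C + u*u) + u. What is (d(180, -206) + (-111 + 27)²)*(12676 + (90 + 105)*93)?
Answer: 1513651997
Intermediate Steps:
d(C, u) = -159 + u + u² (d(C, u) = (-159 + u²) + u = -159 + u + u²)
(d(180, -206) + (-111 + 27)²)*(12676 + (90 + 105)*93) = ((-159 - 206 + (-206)²) + (-111 + 27)²)*(12676 + (90 + 105)*93) = ((-159 - 206 + 42436) + (-84)²)*(12676 + 195*93) = (42071 + 7056)*(12676 + 18135) = 49127*30811 = 1513651997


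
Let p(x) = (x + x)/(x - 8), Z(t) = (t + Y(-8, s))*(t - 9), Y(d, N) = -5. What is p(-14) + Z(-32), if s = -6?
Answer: 16701/11 ≈ 1518.3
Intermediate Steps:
Z(t) = (-9 + t)*(-5 + t) (Z(t) = (t - 5)*(t - 9) = (-5 + t)*(-9 + t) = (-9 + t)*(-5 + t))
p(x) = 2*x/(-8 + x) (p(x) = (2*x)/(-8 + x) = 2*x/(-8 + x))
p(-14) + Z(-32) = 2*(-14)/(-8 - 14) + (45 + (-32)² - 14*(-32)) = 2*(-14)/(-22) + (45 + 1024 + 448) = 2*(-14)*(-1/22) + 1517 = 14/11 + 1517 = 16701/11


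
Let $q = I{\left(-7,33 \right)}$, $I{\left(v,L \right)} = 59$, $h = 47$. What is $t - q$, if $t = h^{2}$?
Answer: $2150$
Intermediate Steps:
$q = 59$
$t = 2209$ ($t = 47^{2} = 2209$)
$t - q = 2209 - 59 = 2150$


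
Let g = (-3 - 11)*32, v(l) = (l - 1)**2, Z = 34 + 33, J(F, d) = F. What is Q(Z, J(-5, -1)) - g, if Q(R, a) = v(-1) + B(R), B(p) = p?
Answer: 519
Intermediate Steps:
Z = 67
v(l) = (-1 + l)**2
Q(R, a) = 4 + R (Q(R, a) = (-1 - 1)**2 + R = (-2)**2 + R = 4 + R)
g = -448 (g = -14*32 = -448)
Q(Z, J(-5, -1)) - g = (4 + 67) - 1*(-448) = 71 + 448 = 519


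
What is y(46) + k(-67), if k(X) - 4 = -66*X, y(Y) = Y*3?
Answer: 4564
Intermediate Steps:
y(Y) = 3*Y
k(X) = 4 - 66*X
y(46) + k(-67) = 3*46 + (4 - 66*(-67)) = 138 + (4 + 4422) = 138 + 4426 = 4564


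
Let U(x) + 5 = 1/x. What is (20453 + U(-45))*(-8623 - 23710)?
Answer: -29751500947/45 ≈ -6.6114e+8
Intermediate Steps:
U(x) = -5 + 1/x
(20453 + U(-45))*(-8623 - 23710) = (20453 + (-5 + 1/(-45)))*(-8623 - 23710) = (20453 + (-5 - 1/45))*(-32333) = (20453 - 226/45)*(-32333) = (920159/45)*(-32333) = -29751500947/45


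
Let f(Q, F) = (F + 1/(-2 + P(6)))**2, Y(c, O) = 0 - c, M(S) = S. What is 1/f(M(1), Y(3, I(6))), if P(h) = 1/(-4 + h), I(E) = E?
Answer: 9/121 ≈ 0.074380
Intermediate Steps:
Y(c, O) = -c
f(Q, F) = (-2/3 + F)**2 (f(Q, F) = (F + 1/(-2 + 1/(-4 + 6)))**2 = (F + 1/(-2 + 1/2))**2 = (F + 1/(-3/2))**2 = (F - 2/3)**2 = (-2/3 + F)**2)
1/f(M(1), Y(3, I(6))) = 1/((2 - (-3)*3)**2/9) = 1/((2 - 3*(-3))**2/9) = 1/((2 + 9)**2/9) = 1/((1/9)*11**2) = 1/((1/9)*121) = 1/(121/9) = 9/121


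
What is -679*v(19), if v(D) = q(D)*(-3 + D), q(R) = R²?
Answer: -3921904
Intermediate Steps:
v(D) = D²*(-3 + D)
-679*v(19) = -679*19²*(-3 + 19) = -245119*16 = -679*5776 = -3921904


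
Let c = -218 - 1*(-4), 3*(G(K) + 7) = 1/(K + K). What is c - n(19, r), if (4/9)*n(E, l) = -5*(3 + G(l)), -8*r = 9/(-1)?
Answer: -772/3 ≈ -257.33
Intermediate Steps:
r = 9/8 (r = -9/(8*(-1)) = -9*(-1)/8 = -⅛*(-9) = 9/8 ≈ 1.1250)
G(K) = -7 + 1/(6*K) (G(K) = -7 + 1/(3*(K + K)) = -7 + 1/(3*((2*K))) = -7 + (1/(2*K))/3 = -7 + 1/(6*K))
n(E, l) = 45 - 15/(8*l) (n(E, l) = 9*(-5*(3 + (-7 + 1/(6*l))))/4 = 9*(-5*(-4 + 1/(6*l)))/4 = 9*(20 - 5/(6*l))/4 = 45 - 15/(8*l))
c = -214 (c = -218 + 4 = -214)
c - n(19, r) = -214 - (45 - 15/(8*9/8)) = -214 - (45 - 15/8*8/9) = -214 - (45 - 5/3) = -214 - 1*130/3 = -214 - 130/3 = -772/3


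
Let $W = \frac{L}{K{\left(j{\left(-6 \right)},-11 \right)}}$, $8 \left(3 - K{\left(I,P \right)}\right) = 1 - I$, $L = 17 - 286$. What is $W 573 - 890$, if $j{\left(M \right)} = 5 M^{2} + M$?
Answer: $- \frac{1408426}{197} \approx -7149.4$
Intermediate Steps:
$j{\left(M \right)} = M + 5 M^{2}$
$L = -269$ ($L = 17 - 286 = -269$)
$K{\left(I,P \right)} = \frac{23}{8} + \frac{I}{8}$ ($K{\left(I,P \right)} = 3 - \frac{1 - I}{8} = 3 + \left(- \frac{1}{8} + \frac{I}{8}\right) = \frac{23}{8} + \frac{I}{8}$)
$W = - \frac{2152}{197}$ ($W = - \frac{269}{\frac{23}{8} + \frac{\left(-6\right) \left(1 + 5 \left(-6\right)\right)}{8}} = - \frac{269}{\frac{23}{8} + \frac{\left(-6\right) \left(1 - 30\right)}{8}} = - \frac{269}{\frac{23}{8} + \frac{\left(-6\right) \left(-29\right)}{8}} = - \frac{269}{\frac{23}{8} + \frac{1}{8} \cdot 174} = - \frac{269}{\frac{23}{8} + \frac{87}{4}} = - \frac{269}{\frac{197}{8}} = \left(-269\right) \frac{8}{197} = - \frac{2152}{197} \approx -10.924$)
$W 573 - 890 = \left(- \frac{2152}{197}\right) 573 - 890 = - \frac{1233096}{197} - 890 = - \frac{1408426}{197}$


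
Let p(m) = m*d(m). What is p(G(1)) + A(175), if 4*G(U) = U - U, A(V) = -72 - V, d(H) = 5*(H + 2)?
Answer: -247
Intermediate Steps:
d(H) = 10 + 5*H (d(H) = 5*(2 + H) = 10 + 5*H)
G(U) = 0 (G(U) = (U - U)/4 = (¼)*0 = 0)
p(m) = m*(10 + 5*m)
p(G(1)) + A(175) = 5*0*(2 + 0) + (-72 - 1*175) = 5*0*2 + (-72 - 175) = 0 - 247 = -247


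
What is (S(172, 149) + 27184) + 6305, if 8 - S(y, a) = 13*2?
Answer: 33471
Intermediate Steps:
S(y, a) = -18 (S(y, a) = 8 - 13*2 = 8 - 1*26 = 8 - 26 = -18)
(S(172, 149) + 27184) + 6305 = (-18 + 27184) + 6305 = 27166 + 6305 = 33471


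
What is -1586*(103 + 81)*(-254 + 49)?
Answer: 59823920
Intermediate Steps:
-1586*(103 + 81)*(-254 + 49) = -291824*(-205) = -1586*(-37720) = 59823920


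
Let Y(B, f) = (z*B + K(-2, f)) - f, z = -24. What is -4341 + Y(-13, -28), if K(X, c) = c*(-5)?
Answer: -3861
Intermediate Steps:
K(X, c) = -5*c
Y(B, f) = -24*B - 6*f (Y(B, f) = (-24*B - 5*f) - f = -24*B - 6*f)
-4341 + Y(-13, -28) = -4341 + (-24*(-13) - 6*(-28)) = -4341 + (312 + 168) = -4341 + 480 = -3861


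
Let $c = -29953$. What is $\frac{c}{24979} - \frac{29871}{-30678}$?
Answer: $- \frac{57583475}{255435254} \approx -0.22543$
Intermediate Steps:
$\frac{c}{24979} - \frac{29871}{-30678} = - \frac{29953}{24979} - \frac{29871}{-30678} = \left(-29953\right) \frac{1}{24979} - - \frac{9957}{10226} = - \frac{29953}{24979} + \frac{9957}{10226} = - \frac{57583475}{255435254}$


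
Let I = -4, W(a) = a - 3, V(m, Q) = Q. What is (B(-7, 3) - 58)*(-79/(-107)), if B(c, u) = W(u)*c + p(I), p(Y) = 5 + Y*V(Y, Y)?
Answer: -2923/107 ≈ -27.318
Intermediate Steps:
W(a) = -3 + a
p(Y) = 5 + Y² (p(Y) = 5 + Y*Y = 5 + Y²)
B(c, u) = 21 + c*(-3 + u) (B(c, u) = (-3 + u)*c + (5 + (-4)²) = c*(-3 + u) + (5 + 16) = c*(-3 + u) + 21 = 21 + c*(-3 + u))
(B(-7, 3) - 58)*(-79/(-107)) = ((21 - 7*(-3 + 3)) - 58)*(-79/(-107)) = ((21 - 7*0) - 58)*(-79*(-1/107)) = ((21 + 0) - 58)*(79/107) = (21 - 58)*(79/107) = -37*79/107 = -2923/107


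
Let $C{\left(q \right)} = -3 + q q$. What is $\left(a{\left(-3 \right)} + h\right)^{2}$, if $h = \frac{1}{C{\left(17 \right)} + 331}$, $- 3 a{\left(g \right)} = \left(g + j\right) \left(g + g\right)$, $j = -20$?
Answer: $\frac{805481161}{380689} \approx 2115.9$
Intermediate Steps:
$C{\left(q \right)} = -3 + q^{2}$
$a{\left(g \right)} = - \frac{2 g \left(-20 + g\right)}{3}$ ($a{\left(g \right)} = - \frac{\left(g - 20\right) \left(g + g\right)}{3} = - \frac{\left(-20 + g\right) 2 g}{3} = - \frac{2 g \left(-20 + g\right)}{3}$)
$h = \frac{1}{617}$ ($h = \frac{1}{\left(-3 + 17^{2}\right) + 331} = \frac{1}{\left(-3 + 289\right) + 331} = \frac{1}{286 + 331} = \frac{1}{617} \approx 0.0016207$)
$\left(a{\left(-3 \right)} + h\right)^{2} = \left(\frac{2}{3} \left(-3\right) \left(20 - -3\right) + \frac{1}{617}\right)^{2} = \left(\frac{2}{3} \left(-3\right) \left(20 + 3\right) + \frac{1}{617}\right)^{2} = \left(\frac{2}{3} \left(-3\right) 23 + \frac{1}{617}\right)^{2} = \left(-46 + \frac{1}{617}\right)^{2} = \left(- \frac{28381}{617}\right)^{2} = \frac{805481161}{380689}$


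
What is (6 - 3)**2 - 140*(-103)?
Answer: 14429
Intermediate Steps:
(6 - 3)**2 - 140*(-103) = 3**2 + 14420 = 9 + 14420 = 14429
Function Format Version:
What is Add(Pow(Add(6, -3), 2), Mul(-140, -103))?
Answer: 14429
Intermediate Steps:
Add(Pow(Add(6, -3), 2), Mul(-140, -103)) = Add(Pow(3, 2), 14420) = Add(9, 14420) = 14429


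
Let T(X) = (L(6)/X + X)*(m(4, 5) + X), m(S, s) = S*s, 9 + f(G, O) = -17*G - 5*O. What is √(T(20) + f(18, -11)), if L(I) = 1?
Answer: √542 ≈ 23.281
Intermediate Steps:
f(G, O) = -9 - 17*G - 5*O (f(G, O) = -9 + (-17*G - 5*O) = -9 - 17*G - 5*O)
T(X) = (20 + X)*(X + 1/X) (T(X) = (1/X + X)*(4*5 + X) = (1/X + X)*(20 + X) = (X + 1/X)*(20 + X) = (20 + X)*(X + 1/X))
√(T(20) + f(18, -11)) = √((1 + 20² + 20*20 + 20/20) + (-9 - 17*18 - 5*(-11))) = √((1 + 400 + 400 + 20*(1/20)) + (-9 - 306 + 55)) = √((1 + 400 + 400 + 1) - 260) = √(802 - 260) = √542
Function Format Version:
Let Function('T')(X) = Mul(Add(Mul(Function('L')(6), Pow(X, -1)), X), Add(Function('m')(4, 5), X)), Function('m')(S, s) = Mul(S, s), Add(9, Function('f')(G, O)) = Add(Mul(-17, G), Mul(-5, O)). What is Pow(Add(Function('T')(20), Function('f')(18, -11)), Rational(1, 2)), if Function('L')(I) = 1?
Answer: Pow(542, Rational(1, 2)) ≈ 23.281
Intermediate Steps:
Function('f')(G, O) = Add(-9, Mul(-17, G), Mul(-5, O)) (Function('f')(G, O) = Add(-9, Add(Mul(-17, G), Mul(-5, O))) = Add(-9, Mul(-17, G), Mul(-5, O)))
Function('T')(X) = Mul(Add(20, X), Add(X, Pow(X, -1))) (Function('T')(X) = Mul(Add(Mul(1, Pow(X, -1)), X), Add(Mul(4, 5), X)) = Mul(Add(Pow(X, -1), X), Add(20, X)) = Mul(Add(X, Pow(X, -1)), Add(20, X)) = Mul(Add(20, X), Add(X, Pow(X, -1))))
Pow(Add(Function('T')(20), Function('f')(18, -11)), Rational(1, 2)) = Pow(Add(Add(1, Pow(20, 2), Mul(20, 20), Mul(20, Pow(20, -1))), Add(-9, Mul(-17, 18), Mul(-5, -11))), Rational(1, 2)) = Pow(Add(Add(1, 400, 400, Mul(20, Rational(1, 20))), Add(-9, -306, 55)), Rational(1, 2)) = Pow(Add(Add(1, 400, 400, 1), -260), Rational(1, 2)) = Pow(Add(802, -260), Rational(1, 2)) = Pow(542, Rational(1, 2))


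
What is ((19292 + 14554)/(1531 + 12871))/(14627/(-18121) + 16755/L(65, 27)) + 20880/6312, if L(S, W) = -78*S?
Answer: 130520887285608/47697096845629 ≈ 2.7365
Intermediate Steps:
((19292 + 14554)/(1531 + 12871))/(14627/(-18121) + 16755/L(65, 27)) + 20880/6312 = ((19292 + 14554)/(1531 + 12871))/(14627/(-18121) + 16755/((-78*65))) + 20880/6312 = (33846/14402)/(14627*(-1/18121) + 16755/(-5070)) + 20880*(1/6312) = (33846*(1/14402))/(-14627/18121 + 16755*(-1/5070)) + 870/263 = 16923/(7201*(-14627/18121 - 1117/338)) + 870/263 = 16923/(7201*(-25185083/6124898)) + 870/263 = (16923/7201)*(-6124898/25185083) + 870/263 = -103651648854/181357782683 + 870/263 = 130520887285608/47697096845629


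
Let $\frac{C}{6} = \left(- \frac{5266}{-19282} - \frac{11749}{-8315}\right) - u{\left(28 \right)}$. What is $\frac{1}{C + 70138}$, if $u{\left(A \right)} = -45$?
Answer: $\frac{80164915}{5645062328344} \approx 1.4201 \cdot 10^{-5}$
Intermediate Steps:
$C = \frac{22455520074}{80164915}$ ($C = 6 \left(\left(- \frac{5266}{-19282} - \frac{11749}{-8315}\right) - -45\right) = 6 \left(\left(\left(-5266\right) \left(- \frac{1}{19282}\right) - - \frac{11749}{8315}\right) + 45\right) = 6 \left(\left(\frac{2633}{9641} + \frac{11749}{8315}\right) + 45\right) = 6 \left(\frac{135165504}{80164915} + 45\right) = 6 \cdot \frac{3742586679}{80164915} = \frac{22455520074}{80164915} \approx 280.12$)
$\frac{1}{C + 70138} = \frac{1}{\frac{22455520074}{80164915} + 70138} = \frac{1}{\frac{5645062328344}{80164915}} = \frac{80164915}{5645062328344}$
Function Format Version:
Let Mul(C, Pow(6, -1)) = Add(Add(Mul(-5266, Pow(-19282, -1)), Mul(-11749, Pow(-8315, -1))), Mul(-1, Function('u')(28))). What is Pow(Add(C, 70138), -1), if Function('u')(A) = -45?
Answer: Rational(80164915, 5645062328344) ≈ 1.4201e-5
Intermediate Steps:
C = Rational(22455520074, 80164915) (C = Mul(6, Add(Add(Mul(-5266, Pow(-19282, -1)), Mul(-11749, Pow(-8315, -1))), Mul(-1, -45))) = Mul(6, Add(Add(Mul(-5266, Rational(-1, 19282)), Mul(-11749, Rational(-1, 8315))), 45)) = Mul(6, Add(Add(Rational(2633, 9641), Rational(11749, 8315)), 45)) = Mul(6, Add(Rational(135165504, 80164915), 45)) = Mul(6, Rational(3742586679, 80164915)) = Rational(22455520074, 80164915) ≈ 280.12)
Pow(Add(C, 70138), -1) = Pow(Add(Rational(22455520074, 80164915), 70138), -1) = Pow(Rational(5645062328344, 80164915), -1) = Rational(80164915, 5645062328344)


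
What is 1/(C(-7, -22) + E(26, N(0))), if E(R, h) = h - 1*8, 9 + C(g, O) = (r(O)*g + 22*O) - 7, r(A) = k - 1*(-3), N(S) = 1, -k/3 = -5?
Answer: -1/633 ≈ -0.0015798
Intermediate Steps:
k = 15 (k = -3*(-5) = 15)
r(A) = 18 (r(A) = 15 - 1*(-3) = 15 + 3 = 18)
C(g, O) = -16 + 18*g + 22*O (C(g, O) = -9 + ((18*g + 22*O) - 7) = -9 + (-7 + 18*g + 22*O) = -16 + 18*g + 22*O)
E(R, h) = -8 + h (E(R, h) = h - 8 = -8 + h)
1/(C(-7, -22) + E(26, N(0))) = 1/((-16 + 18*(-7) + 22*(-22)) + (-8 + 1)) = 1/((-16 - 126 - 484) - 7) = 1/(-626 - 7) = 1/(-633) = -1/633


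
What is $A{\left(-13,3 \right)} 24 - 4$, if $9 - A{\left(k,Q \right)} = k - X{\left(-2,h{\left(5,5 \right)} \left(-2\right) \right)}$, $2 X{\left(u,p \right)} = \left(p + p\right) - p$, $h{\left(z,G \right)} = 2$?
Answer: $476$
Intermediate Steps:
$X{\left(u,p \right)} = \frac{p}{2}$ ($X{\left(u,p \right)} = \frac{\left(p + p\right) - p}{2} = \frac{2 p - p}{2} = \frac{p}{2}$)
$A{\left(k,Q \right)} = 7 - k$ ($A{\left(k,Q \right)} = 9 - \left(k - \frac{2 \left(-2\right)}{2}\right) = 9 - \left(k - \frac{1}{2} \left(-4\right)\right) = 9 - \left(k - -2\right) = 9 - \left(k + 2\right) = 9 - \left(2 + k\right) = 7 - k$)
$A{\left(-13,3 \right)} 24 - 4 = \left(7 - -13\right) 24 - 4 = \left(7 + 13\right) 24 - 4 = 20 \cdot 24 - 4 = 480 - 4 = 476$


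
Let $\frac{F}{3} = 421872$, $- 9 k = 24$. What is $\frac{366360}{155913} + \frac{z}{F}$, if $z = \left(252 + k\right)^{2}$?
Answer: $\frac{474629417}{197853597} \approx 2.3989$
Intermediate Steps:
$k = - \frac{8}{3}$ ($k = \left(- \frac{1}{9}\right) 24 = - \frac{8}{3} \approx -2.6667$)
$F = 1265616$ ($F = 3 \cdot 421872 = 1265616$)
$z = \frac{559504}{9}$ ($z = \left(252 - \frac{8}{3}\right)^{2} = \left(\frac{748}{3}\right)^{2} = \frac{559504}{9} \approx 62167.0$)
$\frac{366360}{155913} + \frac{z}{F} = \frac{366360}{155913} + \frac{559504}{9 \cdot 1265616} = 366360 \cdot \frac{1}{155913} + \frac{559504}{9} \cdot \frac{1}{1265616} = \frac{122120}{51971} + \frac{187}{3807} = \frac{474629417}{197853597}$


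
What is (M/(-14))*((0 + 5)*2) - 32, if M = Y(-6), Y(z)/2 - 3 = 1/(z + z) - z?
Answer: -1879/42 ≈ -44.738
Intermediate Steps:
Y(z) = 6 + 1/z - 2*z (Y(z) = 6 + 2*(1/(z + z) - z) = 6 + 2*(1/(2*z) - z) = 6 + (1/z - 2*z) = 6 + 1/z - 2*z)
M = 107/6 (M = 6 + 1/(-6) - 2*(-6) = 6 - 1/6 + 12 = 107/6 ≈ 17.833)
(M/(-14))*((0 + 5)*2) - 32 = ((107/6)/(-14))*((0 + 5)*2) - 32 = ((107/6)*(-1/14))*(5*2) - 32 = -107/84*10 - 32 = -535/42 - 32 = -1879/42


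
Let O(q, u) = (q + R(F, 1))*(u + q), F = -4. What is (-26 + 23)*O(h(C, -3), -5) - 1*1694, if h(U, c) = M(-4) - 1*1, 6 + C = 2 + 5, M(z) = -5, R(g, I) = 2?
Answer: -1826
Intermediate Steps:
C = 1 (C = -6 + (2 + 5) = -6 + 7 = 1)
h(U, c) = -6 (h(U, c) = -5 - 1*1 = -5 - 1 = -6)
O(q, u) = (2 + q)*(q + u) (O(q, u) = (q + 2)*(u + q) = (2 + q)*(q + u))
(-26 + 23)*O(h(C, -3), -5) - 1*1694 = (-26 + 23)*((-6)² + 2*(-6) + 2*(-5) - 6*(-5)) - 1*1694 = -3*(36 - 12 - 10 + 30) - 1694 = -3*44 - 1694 = -132 - 1694 = -1826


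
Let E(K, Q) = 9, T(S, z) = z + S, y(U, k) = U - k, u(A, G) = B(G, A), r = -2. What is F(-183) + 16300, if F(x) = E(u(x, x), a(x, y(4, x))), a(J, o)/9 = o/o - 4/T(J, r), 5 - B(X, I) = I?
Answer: 16309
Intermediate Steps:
B(X, I) = 5 - I
u(A, G) = 5 - A
T(S, z) = S + z
a(J, o) = 9 - 36/(-2 + J) (a(J, o) = 9*(o/o - 4/(J - 2)) = 9*(1 - 4/(-2 + J)) = 9 - 36/(-2 + J))
F(x) = 9
F(-183) + 16300 = 9 + 16300 = 16309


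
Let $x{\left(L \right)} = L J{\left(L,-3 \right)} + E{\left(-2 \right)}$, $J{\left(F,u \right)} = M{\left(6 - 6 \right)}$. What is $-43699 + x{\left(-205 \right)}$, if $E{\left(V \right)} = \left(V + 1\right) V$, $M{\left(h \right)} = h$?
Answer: $-43697$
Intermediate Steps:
$E{\left(V \right)} = V \left(1 + V\right)$ ($E{\left(V \right)} = \left(1 + V\right) V = V \left(1 + V\right)$)
$J{\left(F,u \right)} = 0$ ($J{\left(F,u \right)} = 6 - 6 = 0$)
$x{\left(L \right)} = 2$ ($x{\left(L \right)} = L 0 - 2 \left(1 - 2\right) = 0 - -2 = 0 + 2 = 2$)
$-43699 + x{\left(-205 \right)} = -43699 + 2 = -43697$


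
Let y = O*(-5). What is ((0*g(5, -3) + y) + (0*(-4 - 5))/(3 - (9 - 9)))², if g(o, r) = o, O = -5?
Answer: 625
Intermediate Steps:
y = 25 (y = -5*(-5) = 25)
((0*g(5, -3) + y) + (0*(-4 - 5))/(3 - (9 - 9)))² = ((0*5 + 25) + (0*(-4 - 5))/(3 - (9 - 9)))² = ((0 + 25) + (0*(-9))/(3 - 1*0))² = (25 + 0/(3 + 0))² = (25 + 0/3)² = (25 + 0*(⅓))² = (25 + 0)² = 25² = 625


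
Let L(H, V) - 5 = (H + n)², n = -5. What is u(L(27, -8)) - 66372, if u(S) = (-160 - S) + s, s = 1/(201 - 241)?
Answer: -2680841/40 ≈ -67021.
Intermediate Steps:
L(H, V) = 5 + (-5 + H)² (L(H, V) = 5 + (H - 5)² = 5 + (-5 + H)²)
s = -1/40 (s = 1/(-40) = -1/40 ≈ -0.025000)
u(S) = -6401/40 - S (u(S) = (-160 - S) - 1/40 = -6401/40 - S)
u(L(27, -8)) - 66372 = (-6401/40 - (5 + (-5 + 27)²)) - 66372 = (-6401/40 - (5 + 22²)) - 66372 = (-6401/40 - (5 + 484)) - 66372 = (-6401/40 - 1*489) - 66372 = (-6401/40 - 489) - 66372 = -25961/40 - 66372 = -2680841/40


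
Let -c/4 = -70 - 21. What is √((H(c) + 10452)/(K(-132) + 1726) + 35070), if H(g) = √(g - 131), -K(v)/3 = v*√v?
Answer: √2*√((60541272 + √233 + 27775440*I*√33)/(863 + 396*I*√33))/2 ≈ 187.27 - 0.0053697*I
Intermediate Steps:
K(v) = -3*v^(3/2) (K(v) = -3*v*√v = -3*v^(3/2))
c = 364 (c = -4*(-70 - 21) = -4*(-91) = 364)
H(g) = √(-131 + g)
√((H(c) + 10452)/(K(-132) + 1726) + 35070) = √((√(-131 + 364) + 10452)/(-(-792)*I*√33 + 1726) + 35070) = √((√233 + 10452)/(-(-792)*I*√33 + 1726) + 35070) = √((10452 + √233)/(792*I*√33 + 1726) + 35070) = √((10452 + √233)/(1726 + 792*I*√33) + 35070) = √(35070 + (10452 + √233)/(1726 + 792*I*√33))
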